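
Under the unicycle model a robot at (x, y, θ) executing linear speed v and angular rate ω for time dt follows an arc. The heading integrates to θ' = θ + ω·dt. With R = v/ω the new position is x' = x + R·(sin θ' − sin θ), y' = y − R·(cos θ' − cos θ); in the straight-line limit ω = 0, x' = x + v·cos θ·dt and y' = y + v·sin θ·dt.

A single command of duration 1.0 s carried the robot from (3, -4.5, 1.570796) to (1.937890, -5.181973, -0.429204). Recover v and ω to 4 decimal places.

Δθ = -0.429204 − 1.570796 = -2.000000
ω = Δθ/dt = -2.000000/1.0 = -2.0000
R = Δx/(sin θ' − sin θ) = 0.7500
v = R·ω = 0.7500·-2.0000 = -1.5000

v = -1.5000, ω = -2.0000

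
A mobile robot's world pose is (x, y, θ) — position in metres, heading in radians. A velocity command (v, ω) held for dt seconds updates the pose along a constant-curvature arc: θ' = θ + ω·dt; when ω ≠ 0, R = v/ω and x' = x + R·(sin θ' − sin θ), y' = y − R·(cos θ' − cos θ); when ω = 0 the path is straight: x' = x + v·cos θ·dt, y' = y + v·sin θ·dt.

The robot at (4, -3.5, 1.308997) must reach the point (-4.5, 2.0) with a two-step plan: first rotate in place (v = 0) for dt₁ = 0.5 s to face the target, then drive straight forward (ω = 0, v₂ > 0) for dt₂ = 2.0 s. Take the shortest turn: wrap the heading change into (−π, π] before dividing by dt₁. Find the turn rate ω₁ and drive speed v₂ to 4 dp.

ω₁ = 2.5166, v₂ = 5.0621

heading to target = atan2(2−-3.5, -4.5−4) = 2.5673
Δθ = wrap(2.5673 − 1.3090) = 1.2583; ω₁ = Δθ/dt₁ = 2.5166
distance = √((-4.5−4)² + (2−-3.5)²) = 10.1242; v₂ = distance/dt₂ = 5.0621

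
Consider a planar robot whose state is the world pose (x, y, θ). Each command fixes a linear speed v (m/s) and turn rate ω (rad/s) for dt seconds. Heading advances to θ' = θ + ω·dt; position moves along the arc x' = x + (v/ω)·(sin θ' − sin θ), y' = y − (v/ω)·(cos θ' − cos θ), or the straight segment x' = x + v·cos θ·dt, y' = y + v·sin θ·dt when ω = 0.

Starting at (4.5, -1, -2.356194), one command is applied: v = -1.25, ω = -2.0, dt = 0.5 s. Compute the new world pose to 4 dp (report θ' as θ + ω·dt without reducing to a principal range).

(5.0750, -0.8313, -3.3562)

θ' = -2.3562 + -2.0·0.5 = -3.3562
R = v/ω = -1.25/-2.0 = 0.6250
x' = 4.5 + 0.6250·(sin -3.3562 − sin -2.3562) = 5.0750
y' = -1 − 0.6250·(cos -3.3562 − cos -2.3562) = -0.8313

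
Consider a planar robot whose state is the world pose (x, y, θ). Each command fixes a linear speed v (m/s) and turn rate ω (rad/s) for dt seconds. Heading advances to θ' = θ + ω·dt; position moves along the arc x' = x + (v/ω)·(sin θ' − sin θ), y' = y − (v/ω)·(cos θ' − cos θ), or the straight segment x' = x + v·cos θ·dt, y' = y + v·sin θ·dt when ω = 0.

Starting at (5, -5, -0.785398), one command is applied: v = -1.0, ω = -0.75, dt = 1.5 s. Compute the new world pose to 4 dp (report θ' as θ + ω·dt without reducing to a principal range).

(4.6856, -3.6130, -1.9104)

θ' = -0.7854 + -0.75·1.5 = -1.9104
R = v/ω = -1.0/-0.75 = 1.3333
x' = 5 + 1.3333·(sin -1.9104 − sin -0.7854) = 4.6856
y' = -5 − 1.3333·(cos -1.9104 − cos -0.7854) = -3.6130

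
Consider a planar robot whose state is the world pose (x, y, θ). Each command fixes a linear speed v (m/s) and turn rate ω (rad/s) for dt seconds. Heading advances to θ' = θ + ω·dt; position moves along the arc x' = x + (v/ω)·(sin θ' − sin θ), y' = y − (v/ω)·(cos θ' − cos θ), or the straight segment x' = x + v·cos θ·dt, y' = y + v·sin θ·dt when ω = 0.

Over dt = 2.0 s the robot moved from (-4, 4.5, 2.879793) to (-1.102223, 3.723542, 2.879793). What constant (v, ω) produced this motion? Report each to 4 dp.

v = -1.5000, ω = 0.0000

Δθ = 2.879793 − 2.879793 = 0.000000
ω = Δθ/dt = 0.000000/2.0 = 0.0000
ω = 0 → v = (Δx·cos θ + Δy·sin θ)/dt = -1.5000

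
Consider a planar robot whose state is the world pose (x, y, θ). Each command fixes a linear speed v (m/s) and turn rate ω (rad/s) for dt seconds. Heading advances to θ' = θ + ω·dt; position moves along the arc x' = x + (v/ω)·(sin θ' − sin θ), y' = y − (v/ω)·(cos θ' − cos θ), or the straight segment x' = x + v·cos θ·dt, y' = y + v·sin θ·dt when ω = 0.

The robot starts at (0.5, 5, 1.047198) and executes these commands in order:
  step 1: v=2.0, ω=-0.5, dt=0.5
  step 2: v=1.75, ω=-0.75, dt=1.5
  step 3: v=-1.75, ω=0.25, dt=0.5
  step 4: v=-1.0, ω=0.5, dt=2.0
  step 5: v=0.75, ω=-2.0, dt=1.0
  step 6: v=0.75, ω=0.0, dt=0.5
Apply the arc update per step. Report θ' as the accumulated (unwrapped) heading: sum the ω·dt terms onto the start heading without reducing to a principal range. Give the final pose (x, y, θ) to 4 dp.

step 1: θ'=0.7972 (R=-4.0000) → pose (1.1025, 5.7949, 0.7972)
step 2: θ'=-0.3278 (R=-2.3333) → pose (3.5230, 6.3736, -0.3278)
step 3: θ'=-0.2028 (R=-7.0000) → pose (2.6792, 6.6029, -0.2028)
step 4: θ'=0.7972 (R=-2.0000) → pose (0.8455, 6.0413, 0.7972)
step 5: θ'=-1.2028 (R=-0.3750) → pose (1.4637, 5.9142, -1.2028)
step 6: θ'=-1.2028 (straight) → pose (1.5986, 5.5643, -1.2028)

(1.5986, 5.5643, -1.2028)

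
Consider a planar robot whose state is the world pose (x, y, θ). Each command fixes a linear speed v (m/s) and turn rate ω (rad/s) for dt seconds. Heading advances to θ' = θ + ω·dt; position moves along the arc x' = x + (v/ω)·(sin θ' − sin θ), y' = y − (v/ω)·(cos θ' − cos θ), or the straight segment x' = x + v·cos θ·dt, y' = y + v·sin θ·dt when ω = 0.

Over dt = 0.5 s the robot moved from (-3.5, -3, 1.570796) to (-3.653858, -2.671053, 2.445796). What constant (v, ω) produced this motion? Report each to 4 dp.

v = 0.7500, ω = 1.7500

Δθ = 2.445796 − 1.570796 = 0.875000
ω = Δθ/dt = 0.875000/0.5 = 1.7500
R = −Δy/(cos θ' − cos θ) = 0.4286
v = R·ω = 0.4286·1.7500 = 0.7500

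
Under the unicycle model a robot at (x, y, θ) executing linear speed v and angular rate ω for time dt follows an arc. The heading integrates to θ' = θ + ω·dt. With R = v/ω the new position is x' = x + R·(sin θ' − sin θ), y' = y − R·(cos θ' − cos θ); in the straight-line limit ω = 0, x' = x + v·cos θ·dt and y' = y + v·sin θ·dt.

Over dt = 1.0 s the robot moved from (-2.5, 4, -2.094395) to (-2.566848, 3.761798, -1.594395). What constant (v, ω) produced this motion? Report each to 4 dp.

v = 0.2500, ω = 0.5000

Δθ = -1.594395 − -2.094395 = 0.500000
ω = Δθ/dt = 0.500000/1.0 = 0.5000
R = −Δy/(cos θ' − cos θ) = 0.5000
v = R·ω = 0.5000·0.5000 = 0.2500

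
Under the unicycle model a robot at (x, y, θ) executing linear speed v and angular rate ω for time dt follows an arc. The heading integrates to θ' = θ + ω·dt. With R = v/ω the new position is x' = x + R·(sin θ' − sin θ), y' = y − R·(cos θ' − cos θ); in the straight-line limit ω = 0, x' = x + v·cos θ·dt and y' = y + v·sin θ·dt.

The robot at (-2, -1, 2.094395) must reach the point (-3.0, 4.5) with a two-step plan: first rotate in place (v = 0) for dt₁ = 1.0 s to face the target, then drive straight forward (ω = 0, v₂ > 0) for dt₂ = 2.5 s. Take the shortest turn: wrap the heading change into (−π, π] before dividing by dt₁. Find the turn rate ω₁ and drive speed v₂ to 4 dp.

heading to target = atan2(4.5−-1, -3−-2) = 1.7506
Δθ = wrap(1.7506 − 2.0944) = -0.3437; ω₁ = Δθ/dt₁ = -0.3437
distance = √((-3−-2)² + (4.5−-1)²) = 5.5902; v₂ = distance/dt₂ = 2.2361

ω₁ = -0.3437, v₂ = 2.2361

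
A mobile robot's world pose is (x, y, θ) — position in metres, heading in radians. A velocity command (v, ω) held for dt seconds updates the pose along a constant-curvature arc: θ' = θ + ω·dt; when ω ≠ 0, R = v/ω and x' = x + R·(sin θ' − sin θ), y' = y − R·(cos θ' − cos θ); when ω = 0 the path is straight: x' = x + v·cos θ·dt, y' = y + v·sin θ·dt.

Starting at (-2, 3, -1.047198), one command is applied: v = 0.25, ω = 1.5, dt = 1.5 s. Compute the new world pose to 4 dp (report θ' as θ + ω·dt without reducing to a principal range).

(-1.7002, 3.0234, 1.2028)

θ' = -1.0472 + 1.5·1.5 = 1.2028
R = v/ω = 0.25/1.5 = 0.1667
x' = -2 + 0.1667·(sin 1.2028 − sin -1.0472) = -1.7002
y' = 3 − 0.1667·(cos 1.2028 − cos -1.0472) = 3.0234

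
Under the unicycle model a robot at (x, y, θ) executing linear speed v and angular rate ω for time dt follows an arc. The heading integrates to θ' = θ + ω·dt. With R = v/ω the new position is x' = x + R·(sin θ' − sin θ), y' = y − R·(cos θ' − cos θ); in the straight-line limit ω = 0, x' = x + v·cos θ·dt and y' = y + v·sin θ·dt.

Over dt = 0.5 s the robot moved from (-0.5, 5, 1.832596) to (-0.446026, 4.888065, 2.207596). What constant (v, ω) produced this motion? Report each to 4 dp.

v = -0.2500, ω = 0.7500

Δθ = 2.207596 − 1.832596 = 0.375000
ω = Δθ/dt = 0.375000/0.5 = 0.7500
R = −Δy/(cos θ' − cos θ) = -0.3333
v = R·ω = -0.3333·0.7500 = -0.2500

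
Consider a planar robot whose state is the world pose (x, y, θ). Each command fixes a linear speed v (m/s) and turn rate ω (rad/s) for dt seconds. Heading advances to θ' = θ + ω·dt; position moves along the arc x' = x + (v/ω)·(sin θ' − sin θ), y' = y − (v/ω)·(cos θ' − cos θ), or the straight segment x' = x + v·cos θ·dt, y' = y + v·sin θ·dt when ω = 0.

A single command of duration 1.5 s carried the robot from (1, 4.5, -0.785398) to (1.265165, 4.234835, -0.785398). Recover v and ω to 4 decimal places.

v = 0.2500, ω = 0.0000

Δθ = -0.785398 − -0.785398 = 0.000000
ω = Δθ/dt = 0.000000/1.5 = 0.0000
ω = 0 → v = (Δx·cos θ + Δy·sin θ)/dt = 0.2500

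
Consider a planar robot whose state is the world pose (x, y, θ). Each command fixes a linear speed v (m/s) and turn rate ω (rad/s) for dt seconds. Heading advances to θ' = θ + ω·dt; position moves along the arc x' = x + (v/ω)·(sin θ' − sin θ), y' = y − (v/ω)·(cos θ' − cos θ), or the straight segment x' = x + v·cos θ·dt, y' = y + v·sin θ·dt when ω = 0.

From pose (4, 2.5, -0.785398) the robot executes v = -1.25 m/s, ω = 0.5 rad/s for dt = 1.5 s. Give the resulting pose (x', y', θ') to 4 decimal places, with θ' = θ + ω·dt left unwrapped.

θ' = -0.7854 + 0.5·1.5 = -0.0354
R = v/ω = -1.25/0.5 = -2.5000
x' = 4 + -2.5000·(sin -0.0354 − sin -0.7854) = 2.3207
y' = 2.5 − -2.5000·(cos -0.0354 − cos -0.7854) = 3.2307

(2.3207, 3.2307, -0.0354)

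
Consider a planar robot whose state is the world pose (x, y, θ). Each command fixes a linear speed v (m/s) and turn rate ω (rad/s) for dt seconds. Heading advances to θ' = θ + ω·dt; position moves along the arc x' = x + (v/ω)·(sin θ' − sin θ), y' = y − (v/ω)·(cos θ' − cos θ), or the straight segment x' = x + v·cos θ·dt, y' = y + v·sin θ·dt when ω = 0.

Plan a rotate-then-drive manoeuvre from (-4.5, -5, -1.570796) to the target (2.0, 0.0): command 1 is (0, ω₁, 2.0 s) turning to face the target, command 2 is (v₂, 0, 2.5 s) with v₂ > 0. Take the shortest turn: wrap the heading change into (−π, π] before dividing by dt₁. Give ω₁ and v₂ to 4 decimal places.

ω₁ = 1.1132, v₂ = 3.2802

heading to target = atan2(0−-5, 2−-4.5) = 0.6557
Δθ = wrap(0.6557 − -1.5708) = 2.2265; ω₁ = Δθ/dt₁ = 1.1132
distance = √((2−-4.5)² + (0−-5)²) = 8.2006; v₂ = distance/dt₂ = 3.2802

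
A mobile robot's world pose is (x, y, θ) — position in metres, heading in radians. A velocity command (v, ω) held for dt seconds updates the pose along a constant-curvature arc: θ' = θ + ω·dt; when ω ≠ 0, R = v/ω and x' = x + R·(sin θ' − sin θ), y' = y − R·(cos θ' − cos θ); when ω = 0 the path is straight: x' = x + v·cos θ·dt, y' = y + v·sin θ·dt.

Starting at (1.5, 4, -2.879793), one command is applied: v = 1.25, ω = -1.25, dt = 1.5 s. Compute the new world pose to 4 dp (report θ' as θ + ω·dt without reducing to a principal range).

(0.2421, 5.0083, -4.7548)

θ' = -2.8798 + -1.25·1.5 = -4.7548
R = v/ω = 1.25/-1.25 = -1.0000
x' = 1.5 + -1.0000·(sin -4.7548 − sin -2.8798) = 0.2421
y' = 4 − -1.0000·(cos -4.7548 − cos -2.8798) = 5.0083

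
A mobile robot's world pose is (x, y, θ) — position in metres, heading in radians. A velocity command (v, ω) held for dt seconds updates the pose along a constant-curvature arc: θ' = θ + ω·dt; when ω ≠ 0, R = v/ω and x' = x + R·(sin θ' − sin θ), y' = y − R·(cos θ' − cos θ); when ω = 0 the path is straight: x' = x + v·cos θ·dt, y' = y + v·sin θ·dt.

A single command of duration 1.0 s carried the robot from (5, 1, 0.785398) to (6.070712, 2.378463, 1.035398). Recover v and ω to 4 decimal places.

v = 1.7500, ω = 0.2500

Δθ = 1.035398 − 0.785398 = 0.250000
ω = Δθ/dt = 0.250000/1.0 = 0.2500
R = −Δy/(cos θ' − cos θ) = 7.0000
v = R·ω = 7.0000·0.2500 = 1.7500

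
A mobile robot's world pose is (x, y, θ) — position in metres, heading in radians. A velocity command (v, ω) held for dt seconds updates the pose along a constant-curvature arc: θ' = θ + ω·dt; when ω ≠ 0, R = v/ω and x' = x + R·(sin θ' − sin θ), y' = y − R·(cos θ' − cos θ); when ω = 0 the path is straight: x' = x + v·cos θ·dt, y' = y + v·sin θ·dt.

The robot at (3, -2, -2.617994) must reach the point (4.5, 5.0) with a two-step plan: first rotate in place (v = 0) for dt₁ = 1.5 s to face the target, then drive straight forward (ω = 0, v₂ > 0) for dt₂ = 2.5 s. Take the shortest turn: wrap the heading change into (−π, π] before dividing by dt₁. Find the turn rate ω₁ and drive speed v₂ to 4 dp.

heading to target = atan2(5−-2, 4.5−3) = 1.3597
Δθ = wrap(1.3597 − -2.6180) = -2.3055; ω₁ = Δθ/dt₁ = -1.5370
distance = √((4.5−3)² + (5−-2)²) = 7.1589; v₂ = distance/dt₂ = 2.8636

ω₁ = -1.5370, v₂ = 2.8636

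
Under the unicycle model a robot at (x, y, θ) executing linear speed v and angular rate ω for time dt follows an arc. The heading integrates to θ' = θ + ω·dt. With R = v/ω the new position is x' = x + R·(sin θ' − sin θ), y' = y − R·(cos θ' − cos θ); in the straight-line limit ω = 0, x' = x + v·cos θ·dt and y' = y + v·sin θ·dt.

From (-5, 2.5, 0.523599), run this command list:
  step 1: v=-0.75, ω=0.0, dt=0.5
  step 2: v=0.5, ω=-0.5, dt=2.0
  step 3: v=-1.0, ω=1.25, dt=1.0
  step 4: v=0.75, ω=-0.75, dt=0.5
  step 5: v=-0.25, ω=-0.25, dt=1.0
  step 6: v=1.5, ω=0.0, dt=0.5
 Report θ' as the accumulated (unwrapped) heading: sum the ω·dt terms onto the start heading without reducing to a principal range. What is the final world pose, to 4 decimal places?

step 1: θ'=0.5236 (straight) → pose (-5.3248, 2.3125, 0.5236)
step 2: θ'=-0.4764 (R=-1.0000) → pose (-4.3662, 2.3351, -0.4764)
step 3: θ'=0.7736 (R=-0.8000) → pose (-5.2920, 2.1965, 0.7736)
step 4: θ'=0.3986 (R=-1.0000) → pose (-4.9814, 2.4027, 0.3986)
step 5: θ'=0.1486 (R=1.0000) → pose (-5.2215, 2.3354, 0.1486)
step 6: θ'=0.1486 (straight) → pose (-4.4798, 2.4464, 0.1486)

(-4.4798, 2.4464, 0.1486)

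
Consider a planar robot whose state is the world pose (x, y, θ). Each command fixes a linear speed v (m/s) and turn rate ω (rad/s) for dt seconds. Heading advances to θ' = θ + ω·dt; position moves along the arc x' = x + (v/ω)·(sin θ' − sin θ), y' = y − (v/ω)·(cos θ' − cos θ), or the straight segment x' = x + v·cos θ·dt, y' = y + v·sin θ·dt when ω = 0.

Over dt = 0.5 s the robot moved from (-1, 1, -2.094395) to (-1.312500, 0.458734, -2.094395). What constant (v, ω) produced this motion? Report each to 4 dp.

v = 1.2500, ω = 0.0000

Δθ = -2.094395 − -2.094395 = 0.000000
ω = Δθ/dt = 0.000000/0.5 = 0.0000
ω = 0 → v = (Δx·cos θ + Δy·sin θ)/dt = 1.2500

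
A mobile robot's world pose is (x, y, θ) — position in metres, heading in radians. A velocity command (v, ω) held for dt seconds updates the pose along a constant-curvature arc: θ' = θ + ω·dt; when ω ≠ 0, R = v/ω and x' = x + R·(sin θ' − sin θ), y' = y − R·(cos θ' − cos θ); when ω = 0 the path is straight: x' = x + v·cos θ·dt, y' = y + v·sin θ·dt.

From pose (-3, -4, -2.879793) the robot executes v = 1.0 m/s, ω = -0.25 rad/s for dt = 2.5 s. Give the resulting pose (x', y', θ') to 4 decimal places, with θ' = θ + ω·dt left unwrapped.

(-5.4563, -3.8754, -3.5048)

θ' = -2.8798 + -0.25·2.5 = -3.5048
R = v/ω = 1.0/-0.25 = -4.0000
x' = -3 + -4.0000·(sin -3.5048 − sin -2.8798) = -5.4563
y' = -4 − -4.0000·(cos -3.5048 − cos -2.8798) = -3.8754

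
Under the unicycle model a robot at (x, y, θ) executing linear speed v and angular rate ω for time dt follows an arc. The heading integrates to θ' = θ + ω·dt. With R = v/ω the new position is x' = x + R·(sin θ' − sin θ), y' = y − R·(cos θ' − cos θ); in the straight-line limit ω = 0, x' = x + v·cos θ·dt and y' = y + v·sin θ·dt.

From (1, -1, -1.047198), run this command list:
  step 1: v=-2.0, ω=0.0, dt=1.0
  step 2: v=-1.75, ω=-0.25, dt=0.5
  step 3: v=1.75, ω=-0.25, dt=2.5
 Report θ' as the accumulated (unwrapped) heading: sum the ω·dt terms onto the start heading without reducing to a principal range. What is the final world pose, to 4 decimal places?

(-0.0189, -2.7730, -1.7972)

step 1: θ'=-1.0472 (straight) → pose (0.0000, 0.7321, -1.0472)
step 2: θ'=-1.1722 (R=7.0000) → pose (-0.3891, 1.5152, -1.1722)
step 3: θ'=-1.7972 (R=-7.0000) → pose (-0.0189, -2.7730, -1.7972)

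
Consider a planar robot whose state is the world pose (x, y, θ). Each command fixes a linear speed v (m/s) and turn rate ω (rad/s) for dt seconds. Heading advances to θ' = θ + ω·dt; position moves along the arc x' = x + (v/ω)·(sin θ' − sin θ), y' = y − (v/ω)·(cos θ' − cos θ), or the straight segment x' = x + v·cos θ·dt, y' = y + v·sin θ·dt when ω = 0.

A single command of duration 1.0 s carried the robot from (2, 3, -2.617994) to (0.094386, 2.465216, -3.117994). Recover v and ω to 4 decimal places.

Δθ = -3.117994 − -2.617994 = -0.500000
ω = Δθ/dt = -0.500000/1.0 = -0.5000
R = Δx/(sin θ' − sin θ) = -4.0000
v = R·ω = -4.0000·-0.5000 = 2.0000

v = 2.0000, ω = -0.5000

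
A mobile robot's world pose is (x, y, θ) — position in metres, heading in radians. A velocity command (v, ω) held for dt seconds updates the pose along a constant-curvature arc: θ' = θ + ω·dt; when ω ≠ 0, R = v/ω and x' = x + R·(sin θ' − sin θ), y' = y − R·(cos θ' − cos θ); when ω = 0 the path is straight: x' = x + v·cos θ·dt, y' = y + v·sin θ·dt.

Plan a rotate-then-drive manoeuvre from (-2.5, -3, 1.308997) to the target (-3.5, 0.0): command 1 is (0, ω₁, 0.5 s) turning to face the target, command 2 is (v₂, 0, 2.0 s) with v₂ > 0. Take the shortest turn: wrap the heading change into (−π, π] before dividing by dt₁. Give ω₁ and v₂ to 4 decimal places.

heading to target = atan2(0−-3, -3.5−-2.5) = 1.8925
Δθ = wrap(1.8925 − 1.3090) = 0.5835; ω₁ = Δθ/dt₁ = 1.1671
distance = √((-3.5−-2.5)² + (0−-3)²) = 3.1623; v₂ = distance/dt₂ = 1.5811

ω₁ = 1.1671, v₂ = 1.5811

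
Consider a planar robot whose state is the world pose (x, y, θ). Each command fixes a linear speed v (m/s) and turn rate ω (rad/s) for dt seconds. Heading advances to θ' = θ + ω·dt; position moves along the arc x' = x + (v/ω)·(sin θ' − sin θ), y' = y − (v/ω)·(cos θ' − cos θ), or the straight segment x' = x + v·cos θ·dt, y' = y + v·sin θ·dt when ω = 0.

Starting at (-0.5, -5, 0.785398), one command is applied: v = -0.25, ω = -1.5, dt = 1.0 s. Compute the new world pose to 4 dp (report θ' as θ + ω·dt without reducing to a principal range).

(-0.7271, -5.0080, -0.7146)

θ' = 0.7854 + -1.5·1.0 = -0.7146
R = v/ω = -0.25/-1.5 = 0.1667
x' = -0.5 + 0.1667·(sin -0.7146 − sin 0.7854) = -0.7271
y' = -5 − 0.1667·(cos -0.7146 − cos 0.7854) = -5.0080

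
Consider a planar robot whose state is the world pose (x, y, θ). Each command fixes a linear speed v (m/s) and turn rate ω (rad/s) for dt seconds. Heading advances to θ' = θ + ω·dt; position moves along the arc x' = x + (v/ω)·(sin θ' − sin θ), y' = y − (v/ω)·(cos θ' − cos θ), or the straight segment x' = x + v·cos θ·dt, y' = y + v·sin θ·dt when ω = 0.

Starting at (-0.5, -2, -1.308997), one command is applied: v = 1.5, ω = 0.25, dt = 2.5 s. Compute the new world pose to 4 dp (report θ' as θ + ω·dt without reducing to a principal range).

θ' = -1.3090 + 0.25·2.5 = -0.6840
R = v/ω = 1.5/0.25 = 6.0000
x' = -0.5 + 6.0000·(sin -0.6840 − sin -1.3090) = 1.5042
y' = -2 − 6.0000·(cos -0.6840 − cos -1.3090) = -5.0974

(1.5042, -5.0974, -0.6840)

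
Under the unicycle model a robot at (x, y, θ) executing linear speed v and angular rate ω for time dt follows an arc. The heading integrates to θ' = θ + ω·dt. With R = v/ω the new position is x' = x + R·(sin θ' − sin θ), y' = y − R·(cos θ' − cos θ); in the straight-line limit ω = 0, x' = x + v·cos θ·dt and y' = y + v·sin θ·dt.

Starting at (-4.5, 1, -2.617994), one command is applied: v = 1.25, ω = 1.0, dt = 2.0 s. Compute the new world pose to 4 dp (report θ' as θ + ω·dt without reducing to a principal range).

θ' = -2.6180 + 1.0·2.0 = -0.6180
R = v/ω = 1.25/1.0 = 1.2500
x' = -4.5 + 1.2500·(sin -0.6180 − sin -2.6180) = -4.5993
y' = 1 − 1.2500·(cos -0.6180 − cos -2.6180) = -1.1013

(-4.5993, -1.1013, -0.6180)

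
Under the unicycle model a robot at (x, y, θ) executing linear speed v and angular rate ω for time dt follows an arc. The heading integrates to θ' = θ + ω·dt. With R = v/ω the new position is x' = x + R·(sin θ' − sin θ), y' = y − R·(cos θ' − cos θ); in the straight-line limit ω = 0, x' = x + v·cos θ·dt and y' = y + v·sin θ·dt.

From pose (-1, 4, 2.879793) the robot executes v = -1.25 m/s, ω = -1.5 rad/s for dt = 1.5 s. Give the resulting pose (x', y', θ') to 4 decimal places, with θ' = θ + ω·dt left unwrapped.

(-0.7249, 2.5216, 0.6298)

θ' = 2.8798 + -1.5·1.5 = 0.6298
R = v/ω = -1.25/-1.5 = 0.8333
x' = -1 + 0.8333·(sin 0.6298 − sin 2.8798) = -0.7249
y' = 4 − 0.8333·(cos 0.6298 − cos 2.8798) = 2.5216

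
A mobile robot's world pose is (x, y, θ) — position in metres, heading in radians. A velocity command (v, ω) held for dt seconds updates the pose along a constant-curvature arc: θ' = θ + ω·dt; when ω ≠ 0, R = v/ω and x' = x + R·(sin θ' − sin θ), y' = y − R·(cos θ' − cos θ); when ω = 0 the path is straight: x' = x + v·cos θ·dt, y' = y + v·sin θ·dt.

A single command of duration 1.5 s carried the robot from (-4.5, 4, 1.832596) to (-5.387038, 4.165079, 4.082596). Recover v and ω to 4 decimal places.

Δθ = 4.082596 − 1.832596 = 2.250000
ω = Δθ/dt = 2.250000/1.5 = 1.5000
R = Δx/(sin θ' − sin θ) = 0.5000
v = R·ω = 0.5000·1.5000 = 0.7500

v = 0.7500, ω = 1.5000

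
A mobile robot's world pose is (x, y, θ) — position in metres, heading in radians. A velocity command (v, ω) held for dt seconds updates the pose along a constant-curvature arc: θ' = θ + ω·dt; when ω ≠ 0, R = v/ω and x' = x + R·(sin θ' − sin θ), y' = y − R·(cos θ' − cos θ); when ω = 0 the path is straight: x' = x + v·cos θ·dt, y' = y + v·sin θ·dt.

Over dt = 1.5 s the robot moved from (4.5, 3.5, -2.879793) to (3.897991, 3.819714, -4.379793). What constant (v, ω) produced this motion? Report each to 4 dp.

v = 0.5000, ω = -1.0000

Δθ = -4.379793 − -2.879793 = -1.500000
ω = Δθ/dt = -1.500000/1.5 = -1.0000
R = Δx/(sin θ' − sin θ) = -0.5000
v = R·ω = -0.5000·-1.0000 = 0.5000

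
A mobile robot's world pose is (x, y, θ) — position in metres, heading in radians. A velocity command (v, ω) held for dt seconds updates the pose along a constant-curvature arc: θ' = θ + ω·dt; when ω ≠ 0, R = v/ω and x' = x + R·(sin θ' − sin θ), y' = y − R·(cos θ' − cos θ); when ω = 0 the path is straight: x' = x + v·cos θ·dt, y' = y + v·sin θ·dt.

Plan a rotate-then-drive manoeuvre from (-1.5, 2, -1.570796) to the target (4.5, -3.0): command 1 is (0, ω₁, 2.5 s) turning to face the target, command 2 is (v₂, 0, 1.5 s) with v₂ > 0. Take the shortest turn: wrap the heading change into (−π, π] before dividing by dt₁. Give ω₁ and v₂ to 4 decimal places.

heading to target = atan2(-3−2, 4.5−-1.5) = -0.6947
Δθ = wrap(-0.6947 − -1.5708) = 0.8761; ω₁ = Δθ/dt₁ = 0.3504
distance = √((4.5−-1.5)² + (-3−2)²) = 7.8102; v₂ = distance/dt₂ = 5.2068

ω₁ = 0.3504, v₂ = 5.2068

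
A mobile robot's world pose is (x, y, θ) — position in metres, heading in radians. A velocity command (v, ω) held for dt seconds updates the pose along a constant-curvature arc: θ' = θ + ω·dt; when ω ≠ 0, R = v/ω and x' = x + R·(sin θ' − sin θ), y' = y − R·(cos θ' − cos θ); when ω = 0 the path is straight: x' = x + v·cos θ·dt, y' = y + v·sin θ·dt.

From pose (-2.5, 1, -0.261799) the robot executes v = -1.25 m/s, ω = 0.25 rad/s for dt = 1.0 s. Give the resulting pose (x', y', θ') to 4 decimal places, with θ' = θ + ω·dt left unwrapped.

(-3.7351, 1.1700, -0.0118)

θ' = -0.2618 + 0.25·1.0 = -0.0118
R = v/ω = -1.25/0.25 = -5.0000
x' = -2.5 + -5.0000·(sin -0.0118 − sin -0.2618) = -3.7351
y' = 1 − -5.0000·(cos -0.0118 − cos -0.2618) = 1.1700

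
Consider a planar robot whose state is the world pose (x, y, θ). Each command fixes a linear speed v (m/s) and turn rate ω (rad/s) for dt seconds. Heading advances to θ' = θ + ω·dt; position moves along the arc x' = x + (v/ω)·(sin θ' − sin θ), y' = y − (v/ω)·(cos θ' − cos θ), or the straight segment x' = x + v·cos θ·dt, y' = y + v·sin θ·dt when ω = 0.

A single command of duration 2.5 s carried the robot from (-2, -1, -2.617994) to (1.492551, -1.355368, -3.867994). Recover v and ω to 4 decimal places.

v = -1.5000, ω = -0.5000

Δθ = -3.867994 − -2.617994 = -1.250000
ω = Δθ/dt = -1.250000/2.5 = -0.5000
R = Δx/(sin θ' − sin θ) = 3.0000
v = R·ω = 3.0000·-0.5000 = -1.5000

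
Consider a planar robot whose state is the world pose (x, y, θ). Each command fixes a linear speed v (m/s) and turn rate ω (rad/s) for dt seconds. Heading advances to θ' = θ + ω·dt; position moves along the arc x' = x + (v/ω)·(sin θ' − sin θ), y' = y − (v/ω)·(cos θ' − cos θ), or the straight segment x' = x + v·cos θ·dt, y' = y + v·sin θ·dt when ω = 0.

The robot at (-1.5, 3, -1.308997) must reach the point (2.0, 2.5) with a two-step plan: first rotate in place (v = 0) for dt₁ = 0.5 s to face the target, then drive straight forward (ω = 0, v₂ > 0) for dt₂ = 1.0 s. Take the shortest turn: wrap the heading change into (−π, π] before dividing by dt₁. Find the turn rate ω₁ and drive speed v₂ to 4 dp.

heading to target = atan2(2.5−3, 2−-1.5) = -0.1419
Δθ = wrap(-0.1419 − -1.3090) = 1.1671; ω₁ = Δθ/dt₁ = 2.3342
distance = √((2−-1.5)² + (2.5−3)²) = 3.5355; v₂ = distance/dt₂ = 3.5355

ω₁ = 2.3342, v₂ = 3.5355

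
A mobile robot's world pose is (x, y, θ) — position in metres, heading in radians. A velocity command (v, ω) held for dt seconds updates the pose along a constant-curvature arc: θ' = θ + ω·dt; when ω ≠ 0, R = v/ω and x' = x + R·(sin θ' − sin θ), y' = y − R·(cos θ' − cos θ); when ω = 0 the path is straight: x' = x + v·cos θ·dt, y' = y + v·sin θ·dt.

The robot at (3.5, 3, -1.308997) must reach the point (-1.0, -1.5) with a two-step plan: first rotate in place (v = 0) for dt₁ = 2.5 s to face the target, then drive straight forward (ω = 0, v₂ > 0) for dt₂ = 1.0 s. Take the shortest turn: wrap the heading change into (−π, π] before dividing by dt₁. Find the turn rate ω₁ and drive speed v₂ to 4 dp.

ω₁ = -0.4189, v₂ = 6.3640

heading to target = atan2(-1.5−3, -1−3.5) = -2.3562
Δθ = wrap(-2.3562 − -1.3090) = -1.0472; ω₁ = Δθ/dt₁ = -0.4189
distance = √((-1−3.5)² + (-1.5−3)²) = 6.3640; v₂ = distance/dt₂ = 6.3640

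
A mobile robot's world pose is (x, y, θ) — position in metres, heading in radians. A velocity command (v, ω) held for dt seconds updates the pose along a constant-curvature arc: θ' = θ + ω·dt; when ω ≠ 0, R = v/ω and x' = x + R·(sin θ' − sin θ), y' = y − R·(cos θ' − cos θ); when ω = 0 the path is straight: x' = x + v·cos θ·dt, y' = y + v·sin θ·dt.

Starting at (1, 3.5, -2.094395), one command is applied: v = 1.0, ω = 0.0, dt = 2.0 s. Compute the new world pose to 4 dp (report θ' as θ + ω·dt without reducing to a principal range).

θ' = -2.0944 + 0.0·2.0 = -2.0944
ω = 0 → straight: x' = 1 + 1.0·cos(-2.0944)·2.0 = 0.0000
y' = 3.5 + 1.0·sin(-2.0944)·2.0 = 1.7679

(0.0000, 1.7679, -2.0944)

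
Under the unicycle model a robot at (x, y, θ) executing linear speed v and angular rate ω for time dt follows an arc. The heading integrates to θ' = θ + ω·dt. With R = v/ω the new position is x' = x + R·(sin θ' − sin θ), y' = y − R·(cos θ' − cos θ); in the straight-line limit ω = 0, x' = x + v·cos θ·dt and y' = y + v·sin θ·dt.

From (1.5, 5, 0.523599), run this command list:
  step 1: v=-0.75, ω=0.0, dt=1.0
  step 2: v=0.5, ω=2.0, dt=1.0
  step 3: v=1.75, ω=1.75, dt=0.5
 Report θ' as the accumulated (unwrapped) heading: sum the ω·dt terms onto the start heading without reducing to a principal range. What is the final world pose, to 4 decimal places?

step 1: θ'=0.5236 (straight) → pose (0.8505, 4.6250, 0.5236)
step 2: θ'=2.5236 (R=0.2500) → pose (0.8703, 5.0453, 2.5236)
step 3: θ'=3.3986 (R=1.0000) → pose (0.0367, 5.1974, 3.3986)

(0.0367, 5.1974, 3.3986)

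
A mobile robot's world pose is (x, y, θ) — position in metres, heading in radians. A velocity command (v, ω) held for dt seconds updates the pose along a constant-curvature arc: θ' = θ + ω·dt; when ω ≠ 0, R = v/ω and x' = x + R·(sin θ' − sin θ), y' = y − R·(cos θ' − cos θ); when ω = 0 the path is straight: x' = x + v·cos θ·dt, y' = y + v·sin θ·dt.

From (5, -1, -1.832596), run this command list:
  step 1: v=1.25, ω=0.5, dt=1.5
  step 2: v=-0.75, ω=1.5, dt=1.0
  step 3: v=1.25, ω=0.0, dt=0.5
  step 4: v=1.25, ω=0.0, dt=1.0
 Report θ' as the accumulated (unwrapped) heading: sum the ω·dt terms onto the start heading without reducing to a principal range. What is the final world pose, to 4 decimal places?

(6.2766, -1.8370, 0.4174)

step 1: θ'=-1.0826 (R=2.5000) → pose (5.2069, -2.8196, -1.0826)
step 2: θ'=0.4174 (R=-0.5000) → pose (4.5626, -2.5971, 0.4174)
step 3: θ'=0.4174 (straight) → pose (5.1339, -2.3437, 0.4174)
step 4: θ'=0.4174 (straight) → pose (6.2766, -1.8370, 0.4174)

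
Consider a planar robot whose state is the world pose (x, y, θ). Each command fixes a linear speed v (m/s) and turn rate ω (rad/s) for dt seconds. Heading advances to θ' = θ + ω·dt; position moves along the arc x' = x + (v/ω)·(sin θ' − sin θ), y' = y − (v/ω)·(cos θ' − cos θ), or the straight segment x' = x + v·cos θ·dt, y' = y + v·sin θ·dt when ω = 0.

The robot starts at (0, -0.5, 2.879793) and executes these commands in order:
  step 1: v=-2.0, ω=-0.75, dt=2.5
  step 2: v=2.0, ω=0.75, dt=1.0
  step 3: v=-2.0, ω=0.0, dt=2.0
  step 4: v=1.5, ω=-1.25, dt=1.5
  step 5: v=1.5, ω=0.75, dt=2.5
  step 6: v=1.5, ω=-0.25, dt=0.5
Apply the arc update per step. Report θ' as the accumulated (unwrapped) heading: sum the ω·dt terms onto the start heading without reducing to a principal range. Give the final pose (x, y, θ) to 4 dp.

(6.1022, -2.0140, 1.6298)

step 1: θ'=1.0048 (R=2.6667) → pose (1.5606, -4.5058, 1.0048)
step 2: θ'=1.7548 (R=2.6667) → pose (1.9315, -2.5879, 1.7548)
step 3: θ'=1.7548 (straight) → pose (2.6633, -6.5204, 1.7548)
step 4: θ'=-0.1202 (R=-1.2000) → pose (3.9870, -5.1095, -0.1202)
step 5: θ'=1.7548 (R=2.0000) → pose (6.1930, -2.7580, 1.7548)
step 6: θ'=1.6298 (R=-6.0000) → pose (6.1022, -2.0140, 1.6298)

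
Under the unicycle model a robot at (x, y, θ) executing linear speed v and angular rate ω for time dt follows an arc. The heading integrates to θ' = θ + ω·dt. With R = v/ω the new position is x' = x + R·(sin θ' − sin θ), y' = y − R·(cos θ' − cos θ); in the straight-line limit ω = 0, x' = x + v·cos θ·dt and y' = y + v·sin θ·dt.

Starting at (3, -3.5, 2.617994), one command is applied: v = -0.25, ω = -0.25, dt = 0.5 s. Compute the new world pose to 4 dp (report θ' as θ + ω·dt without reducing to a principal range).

θ' = 2.6180 + -0.25·0.5 = 2.4930
R = v/ω = -0.25/-0.25 = 1.0000
x' = 3 + 1.0000·(sin 2.4930 − sin 2.6180) = 3.1041
y' = -3.5 − 1.0000·(cos 2.4930 − cos 2.6180) = -3.5691

(3.1041, -3.5691, 2.4930)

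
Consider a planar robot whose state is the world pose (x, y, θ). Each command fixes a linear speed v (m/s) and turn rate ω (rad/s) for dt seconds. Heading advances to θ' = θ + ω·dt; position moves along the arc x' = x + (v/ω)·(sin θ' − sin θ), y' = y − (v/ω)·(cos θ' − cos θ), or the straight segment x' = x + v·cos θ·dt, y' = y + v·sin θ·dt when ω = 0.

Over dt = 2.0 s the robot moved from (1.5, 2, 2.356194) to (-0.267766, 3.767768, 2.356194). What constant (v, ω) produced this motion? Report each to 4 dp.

v = 1.2500, ω = 0.0000

Δθ = 2.356194 − 2.356194 = 0.000000
ω = Δθ/dt = 0.000000/2.0 = 0.0000
ω = 0 → v = (Δx·cos θ + Δy·sin θ)/dt = 1.2500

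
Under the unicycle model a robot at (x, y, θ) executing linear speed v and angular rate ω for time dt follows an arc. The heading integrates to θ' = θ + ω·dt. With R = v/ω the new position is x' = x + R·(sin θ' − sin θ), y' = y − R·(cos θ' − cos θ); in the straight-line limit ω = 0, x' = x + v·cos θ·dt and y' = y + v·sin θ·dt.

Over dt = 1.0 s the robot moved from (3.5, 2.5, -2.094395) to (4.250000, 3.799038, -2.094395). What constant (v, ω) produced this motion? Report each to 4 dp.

v = -1.5000, ω = 0.0000

Δθ = -2.094395 − -2.094395 = 0.000000
ω = Δθ/dt = 0.000000/1.0 = 0.0000
ω = 0 → v = (Δx·cos θ + Δy·sin θ)/dt = -1.5000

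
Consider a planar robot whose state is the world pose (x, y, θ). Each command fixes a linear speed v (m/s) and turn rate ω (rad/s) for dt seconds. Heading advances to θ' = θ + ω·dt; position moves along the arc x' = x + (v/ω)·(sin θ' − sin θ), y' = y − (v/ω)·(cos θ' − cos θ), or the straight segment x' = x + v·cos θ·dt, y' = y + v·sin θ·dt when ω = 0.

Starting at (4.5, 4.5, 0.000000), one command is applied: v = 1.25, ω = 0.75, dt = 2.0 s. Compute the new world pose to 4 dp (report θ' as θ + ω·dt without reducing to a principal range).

(6.1625, 6.0488, 1.5000)

θ' = 0.0000 + 0.75·2.0 = 1.5000
R = v/ω = 1.25/0.75 = 1.6667
x' = 4.5 + 1.6667·(sin 1.5000 − sin 0.0000) = 6.1625
y' = 4.5 − 1.6667·(cos 1.5000 − cos 0.0000) = 6.0488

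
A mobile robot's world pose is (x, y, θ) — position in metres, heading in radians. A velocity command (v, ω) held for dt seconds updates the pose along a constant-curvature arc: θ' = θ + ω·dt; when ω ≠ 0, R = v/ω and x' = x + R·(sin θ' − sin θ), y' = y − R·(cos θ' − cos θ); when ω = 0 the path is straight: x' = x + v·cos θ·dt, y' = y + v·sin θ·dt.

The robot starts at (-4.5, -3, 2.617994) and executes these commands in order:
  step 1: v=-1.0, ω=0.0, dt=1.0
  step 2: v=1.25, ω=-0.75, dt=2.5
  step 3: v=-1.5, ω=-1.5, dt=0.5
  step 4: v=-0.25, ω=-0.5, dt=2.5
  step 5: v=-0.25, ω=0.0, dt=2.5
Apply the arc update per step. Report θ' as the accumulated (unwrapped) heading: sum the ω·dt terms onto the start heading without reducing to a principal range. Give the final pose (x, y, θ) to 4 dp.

(-5.2766, -0.1526, -1.2570)

step 1: θ'=2.6180 (straight) → pose (-3.6340, -3.5000, 2.6180)
step 2: θ'=0.7430 (R=-1.6667) → pose (-3.9281, -0.8292, 0.7430)
step 3: θ'=-0.0070 (R=1.0000) → pose (-4.6116, -1.0927, -0.0070)
step 4: θ'=-1.2570 (R=0.5000) → pose (-5.0837, -0.7471, -1.2570)
step 5: θ'=-1.2570 (straight) → pose (-5.2766, -0.1526, -1.2570)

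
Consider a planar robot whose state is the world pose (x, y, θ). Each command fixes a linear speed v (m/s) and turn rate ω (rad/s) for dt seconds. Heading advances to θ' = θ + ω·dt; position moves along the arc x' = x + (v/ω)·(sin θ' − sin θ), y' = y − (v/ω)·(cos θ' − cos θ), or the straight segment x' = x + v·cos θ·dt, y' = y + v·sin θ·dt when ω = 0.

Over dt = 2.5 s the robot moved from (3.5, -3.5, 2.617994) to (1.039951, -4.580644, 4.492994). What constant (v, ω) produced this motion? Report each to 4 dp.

Δθ = 4.492994 − 2.617994 = 1.875000
ω = Δθ/dt = 1.875000/2.5 = 0.7500
R = Δx/(sin θ' − sin θ) = 1.6667
v = R·ω = 1.6667·0.7500 = 1.2500

v = 1.2500, ω = 0.7500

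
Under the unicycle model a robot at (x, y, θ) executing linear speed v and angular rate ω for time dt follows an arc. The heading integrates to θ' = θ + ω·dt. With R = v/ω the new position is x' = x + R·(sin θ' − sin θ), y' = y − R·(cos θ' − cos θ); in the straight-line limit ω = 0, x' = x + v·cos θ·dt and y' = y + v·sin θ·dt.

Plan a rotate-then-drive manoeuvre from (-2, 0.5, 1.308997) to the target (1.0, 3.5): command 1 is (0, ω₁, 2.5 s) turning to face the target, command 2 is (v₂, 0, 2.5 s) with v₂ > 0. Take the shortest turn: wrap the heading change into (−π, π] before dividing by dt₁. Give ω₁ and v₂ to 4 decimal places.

heading to target = atan2(3.5−0.5, 1−-2) = 0.7854
Δθ = wrap(0.7854 − 1.3090) = -0.5236; ω₁ = Δθ/dt₁ = -0.2094
distance = √((1−-2)² + (3.5−0.5)²) = 4.2426; v₂ = distance/dt₂ = 1.6971

ω₁ = -0.2094, v₂ = 1.6971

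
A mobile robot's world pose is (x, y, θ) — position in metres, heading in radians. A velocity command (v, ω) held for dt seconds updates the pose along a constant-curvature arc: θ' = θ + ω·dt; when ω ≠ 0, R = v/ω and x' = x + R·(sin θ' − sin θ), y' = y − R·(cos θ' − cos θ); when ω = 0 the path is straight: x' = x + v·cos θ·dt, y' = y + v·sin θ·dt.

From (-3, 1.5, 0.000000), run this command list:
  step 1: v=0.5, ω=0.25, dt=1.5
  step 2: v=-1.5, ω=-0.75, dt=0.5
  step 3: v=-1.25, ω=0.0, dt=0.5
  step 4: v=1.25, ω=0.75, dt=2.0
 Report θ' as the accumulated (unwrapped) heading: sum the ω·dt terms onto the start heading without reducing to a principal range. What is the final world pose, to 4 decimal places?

step 1: θ'=0.3750 (R=2.0000) → pose (-2.2675, 1.6390, 0.3750)
step 2: θ'=0.0000 (R=2.0000) → pose (-3.0000, 1.5000, 0.0000)
step 3: θ'=0.0000 (straight) → pose (-3.6250, 1.5000, 0.0000)
step 4: θ'=1.5000 (R=1.6667) → pose (-1.9625, 3.0488, 1.5000)

(-1.9625, 3.0488, 1.5000)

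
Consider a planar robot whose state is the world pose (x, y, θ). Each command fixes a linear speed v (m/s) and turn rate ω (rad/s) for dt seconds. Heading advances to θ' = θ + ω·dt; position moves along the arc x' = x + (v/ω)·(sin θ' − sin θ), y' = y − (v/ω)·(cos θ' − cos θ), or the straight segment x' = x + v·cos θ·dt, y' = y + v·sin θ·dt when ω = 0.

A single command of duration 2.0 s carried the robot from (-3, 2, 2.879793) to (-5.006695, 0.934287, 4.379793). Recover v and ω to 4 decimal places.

v = 1.2500, ω = 0.7500

Δθ = 4.379793 − 2.879793 = 1.500000
ω = Δθ/dt = 1.500000/2.0 = 0.7500
R = Δx/(sin θ' − sin θ) = 1.6667
v = R·ω = 1.6667·0.7500 = 1.2500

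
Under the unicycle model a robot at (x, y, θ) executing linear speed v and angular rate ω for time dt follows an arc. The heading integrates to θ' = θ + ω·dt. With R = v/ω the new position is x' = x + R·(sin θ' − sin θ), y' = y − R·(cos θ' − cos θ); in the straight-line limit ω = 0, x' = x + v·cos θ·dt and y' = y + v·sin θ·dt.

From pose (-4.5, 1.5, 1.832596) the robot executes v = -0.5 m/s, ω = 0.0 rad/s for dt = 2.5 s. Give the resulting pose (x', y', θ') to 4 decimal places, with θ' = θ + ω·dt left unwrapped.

θ' = 1.8326 + 0.0·2.5 = 1.8326
ω = 0 → straight: x' = -4.5 + -0.5·cos(1.8326)·2.5 = -4.1765
y' = 1.5 + -0.5·sin(1.8326)·2.5 = 0.2926

(-4.1765, 0.2926, 1.8326)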